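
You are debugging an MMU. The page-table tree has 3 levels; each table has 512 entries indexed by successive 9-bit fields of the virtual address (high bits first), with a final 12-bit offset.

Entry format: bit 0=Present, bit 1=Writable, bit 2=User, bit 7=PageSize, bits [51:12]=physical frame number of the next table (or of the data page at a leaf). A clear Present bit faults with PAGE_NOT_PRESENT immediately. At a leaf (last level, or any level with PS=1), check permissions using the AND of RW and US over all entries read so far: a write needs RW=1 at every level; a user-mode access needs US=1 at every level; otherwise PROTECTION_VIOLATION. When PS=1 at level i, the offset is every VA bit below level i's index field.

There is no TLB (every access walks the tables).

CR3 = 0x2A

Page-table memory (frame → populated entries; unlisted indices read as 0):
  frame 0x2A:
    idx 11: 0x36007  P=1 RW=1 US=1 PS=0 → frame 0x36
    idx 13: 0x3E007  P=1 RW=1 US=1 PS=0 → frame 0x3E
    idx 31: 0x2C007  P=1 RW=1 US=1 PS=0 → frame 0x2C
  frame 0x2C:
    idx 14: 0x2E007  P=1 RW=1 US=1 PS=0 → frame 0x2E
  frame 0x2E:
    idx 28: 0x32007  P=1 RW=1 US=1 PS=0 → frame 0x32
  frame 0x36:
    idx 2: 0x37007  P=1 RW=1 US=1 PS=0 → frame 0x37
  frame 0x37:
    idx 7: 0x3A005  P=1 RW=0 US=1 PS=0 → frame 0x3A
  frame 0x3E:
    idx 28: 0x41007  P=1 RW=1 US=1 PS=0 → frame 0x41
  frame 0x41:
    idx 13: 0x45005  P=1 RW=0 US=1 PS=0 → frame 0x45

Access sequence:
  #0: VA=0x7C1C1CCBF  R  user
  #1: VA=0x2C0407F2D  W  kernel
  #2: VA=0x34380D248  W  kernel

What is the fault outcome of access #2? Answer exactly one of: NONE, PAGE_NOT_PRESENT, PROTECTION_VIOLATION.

Trace:
#0 VA=0x7C1C1CCBF (r,user):
  lvl0: tbl 0x2A, slot 31 ⇒ 0x2C007 (P1/RW1/US1/PS0)
  lvl1: tbl 0x2C, slot 14 ⇒ 0x2E007 (P1/RW1/US1/PS0)
  lvl2: tbl 0x2E, slot 28 ⇒ 0x32007 (P1/RW1/US1/PS0)
  ✓ 0x32CBF  — 3 lookups
#1 VA=0x2C0407F2D (w,kernel):
  lvl0: tbl 0x2A, slot 11 ⇒ 0x36007 (P1/RW1/US1/PS0)
  lvl1: tbl 0x36, slot 2 ⇒ 0x37007 (P1/RW1/US1/PS0)
  lvl2: tbl 0x37, slot 7 ⇒ 0x3A005 (P1/RW0/US1/PS0)
  ⇒ fault: PROTECTION_VIOLATION  — 3 lookups
#2 VA=0x34380D248 (w,kernel):
  lvl0: tbl 0x2A, slot 13 ⇒ 0x3E007 (P1/RW1/US1/PS0)
  lvl1: tbl 0x3E, slot 28 ⇒ 0x41007 (P1/RW1/US1/PS0)
  lvl2: tbl 0x41, slot 13 ⇒ 0x45005 (P1/RW0/US1/PS0)
  ⇒ fault: PROTECTION_VIOLATION  — 3 lookups

Access #2 fault: PROTECTION_VIOLATION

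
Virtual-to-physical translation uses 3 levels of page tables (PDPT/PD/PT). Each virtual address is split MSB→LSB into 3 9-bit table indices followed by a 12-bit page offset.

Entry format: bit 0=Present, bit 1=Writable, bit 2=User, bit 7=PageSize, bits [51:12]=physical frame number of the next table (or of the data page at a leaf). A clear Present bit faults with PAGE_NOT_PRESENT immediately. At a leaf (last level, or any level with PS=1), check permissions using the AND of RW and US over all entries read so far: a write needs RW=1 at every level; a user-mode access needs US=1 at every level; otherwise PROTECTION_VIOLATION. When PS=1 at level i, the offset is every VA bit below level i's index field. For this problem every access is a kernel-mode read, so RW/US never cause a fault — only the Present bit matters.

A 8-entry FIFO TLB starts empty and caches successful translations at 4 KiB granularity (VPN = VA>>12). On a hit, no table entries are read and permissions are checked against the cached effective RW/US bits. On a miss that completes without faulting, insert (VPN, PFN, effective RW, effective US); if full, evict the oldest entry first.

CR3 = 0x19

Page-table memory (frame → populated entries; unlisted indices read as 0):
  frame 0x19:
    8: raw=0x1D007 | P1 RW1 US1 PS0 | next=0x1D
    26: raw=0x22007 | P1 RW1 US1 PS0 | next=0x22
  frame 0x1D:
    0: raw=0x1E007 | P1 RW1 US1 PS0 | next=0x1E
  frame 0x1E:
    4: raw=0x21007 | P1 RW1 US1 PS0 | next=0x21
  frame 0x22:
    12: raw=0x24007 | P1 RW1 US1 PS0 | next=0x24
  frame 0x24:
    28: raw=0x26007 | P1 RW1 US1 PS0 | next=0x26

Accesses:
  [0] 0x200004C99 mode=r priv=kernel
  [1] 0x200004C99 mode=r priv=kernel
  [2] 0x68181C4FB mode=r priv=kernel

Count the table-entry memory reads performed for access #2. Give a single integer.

Per-access translation:
#0 VA=0x200004C99 (r,kernel):
  [0] read 0x19 idx=8: raw=0x1D007 flags P=1 W=1 U=1 S=0
  [1] read 0x1D idx=0: raw=0x1E007 flags P=1 W=1 U=1 S=0
  [2] read 0x1E idx=4: raw=0x21007 flags P=1 W=1 U=1 S=0
  ✓ 0x21C99  — 3 lookups
#1 VA=0x200004C99 (r,kernel):
  TLB hit vpn=0x200004 → PA=0x21C99
#2 VA=0x68181C4FB (r,kernel):
  [0] read 0x19 idx=26: raw=0x22007 flags P=1 W=1 U=1 S=0
  [1] read 0x22 idx=12: raw=0x24007 flags P=1 W=1 U=1 S=0
  [2] read 0x24 idx=28: raw=0x26007 flags P=1 W=1 U=1 S=0
  ✓ 0x264FB  — 3 lookups

Entries read for #2: 3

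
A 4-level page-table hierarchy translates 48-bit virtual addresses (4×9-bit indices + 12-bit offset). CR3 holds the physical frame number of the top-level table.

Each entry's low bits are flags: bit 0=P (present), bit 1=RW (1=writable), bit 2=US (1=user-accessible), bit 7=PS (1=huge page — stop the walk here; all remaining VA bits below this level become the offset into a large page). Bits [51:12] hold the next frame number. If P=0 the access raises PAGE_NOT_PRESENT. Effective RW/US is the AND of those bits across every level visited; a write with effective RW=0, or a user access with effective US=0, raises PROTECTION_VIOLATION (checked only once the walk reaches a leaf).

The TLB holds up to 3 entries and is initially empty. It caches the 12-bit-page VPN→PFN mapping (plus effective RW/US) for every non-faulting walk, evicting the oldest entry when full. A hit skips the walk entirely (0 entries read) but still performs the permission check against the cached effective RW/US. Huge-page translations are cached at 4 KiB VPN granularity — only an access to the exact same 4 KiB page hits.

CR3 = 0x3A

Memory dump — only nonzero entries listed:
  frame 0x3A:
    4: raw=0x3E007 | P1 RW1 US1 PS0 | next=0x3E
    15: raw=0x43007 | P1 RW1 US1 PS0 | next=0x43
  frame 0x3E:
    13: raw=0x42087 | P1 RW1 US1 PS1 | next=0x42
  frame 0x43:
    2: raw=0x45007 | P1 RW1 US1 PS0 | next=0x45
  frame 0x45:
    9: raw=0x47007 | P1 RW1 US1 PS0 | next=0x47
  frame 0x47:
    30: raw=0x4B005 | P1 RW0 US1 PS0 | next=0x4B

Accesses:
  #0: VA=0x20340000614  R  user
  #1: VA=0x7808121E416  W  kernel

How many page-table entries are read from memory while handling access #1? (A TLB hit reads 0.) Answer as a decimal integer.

Per-access translation:
#0 VA=0x20340000614 (r,user):
  L0: frame=0x3A idx=4 entry=0x3E007 [P=1 RW=1 US=1 PS=0]
  L1: frame=0x3E idx=13 entry=0x42087 [P=1 RW=1 US=1 PS=1]
  ✓ 0x42614 (huge @L1)  — 2 lookups
#1 VA=0x7808121E416 (w,kernel):
  L0: frame=0x3A idx=15 entry=0x43007 [P=1 RW=1 US=1 PS=0]
  L1: frame=0x43 idx=2 entry=0x45007 [P=1 RW=1 US=1 PS=0]
  L2: frame=0x45 idx=9 entry=0x47007 [P=1 RW=1 US=1 PS=0]
  L3: frame=0x47 idx=30 entry=0x4B005 [P=1 RW=0 US=1 PS=0]
  ⇒ fault: PROTECTION_VIOLATION  — 4 lookups

Entries read for #1: 4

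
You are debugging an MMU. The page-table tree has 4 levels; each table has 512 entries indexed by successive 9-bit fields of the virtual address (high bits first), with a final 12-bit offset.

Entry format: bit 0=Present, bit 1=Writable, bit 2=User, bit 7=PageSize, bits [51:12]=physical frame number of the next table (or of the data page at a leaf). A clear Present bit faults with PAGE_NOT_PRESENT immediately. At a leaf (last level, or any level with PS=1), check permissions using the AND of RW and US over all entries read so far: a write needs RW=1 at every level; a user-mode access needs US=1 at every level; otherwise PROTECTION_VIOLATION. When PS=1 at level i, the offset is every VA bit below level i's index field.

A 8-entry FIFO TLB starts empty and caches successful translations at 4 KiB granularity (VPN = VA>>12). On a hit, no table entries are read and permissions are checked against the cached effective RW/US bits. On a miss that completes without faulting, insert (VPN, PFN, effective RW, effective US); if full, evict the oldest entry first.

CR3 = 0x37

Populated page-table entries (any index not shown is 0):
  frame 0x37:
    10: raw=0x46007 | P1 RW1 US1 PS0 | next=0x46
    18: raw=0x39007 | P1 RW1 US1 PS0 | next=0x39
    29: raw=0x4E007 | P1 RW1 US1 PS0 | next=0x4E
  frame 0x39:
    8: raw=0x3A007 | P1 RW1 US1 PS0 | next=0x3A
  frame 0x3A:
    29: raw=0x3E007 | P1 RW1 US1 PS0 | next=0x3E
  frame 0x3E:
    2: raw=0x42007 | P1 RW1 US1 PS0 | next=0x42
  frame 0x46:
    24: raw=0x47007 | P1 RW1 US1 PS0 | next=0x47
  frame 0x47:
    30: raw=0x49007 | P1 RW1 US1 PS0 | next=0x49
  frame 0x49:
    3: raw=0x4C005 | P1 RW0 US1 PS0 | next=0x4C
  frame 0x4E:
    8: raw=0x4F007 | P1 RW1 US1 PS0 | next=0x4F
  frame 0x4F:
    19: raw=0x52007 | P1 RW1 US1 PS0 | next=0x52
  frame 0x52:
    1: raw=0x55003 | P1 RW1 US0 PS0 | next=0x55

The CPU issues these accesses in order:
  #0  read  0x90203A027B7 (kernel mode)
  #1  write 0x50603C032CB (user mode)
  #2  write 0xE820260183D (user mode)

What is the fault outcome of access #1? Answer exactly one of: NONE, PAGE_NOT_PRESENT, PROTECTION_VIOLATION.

Walk each access:
#0 VA=0x90203A027B7 (r,kernel):
  [0] read 0x37 idx=18: raw=0x39007 flags P=1 W=1 U=1 S=0
  [1] read 0x39 idx=8: raw=0x3A007 flags P=1 W=1 U=1 S=0
  [2] read 0x3A idx=29: raw=0x3E007 flags P=1 W=1 U=1 S=0
  [3] read 0x3E idx=2: raw=0x42007 flags P=1 W=1 U=1 S=0
  → PA=0x427B7  (4 entries read)
#1 VA=0x50603C032CB (w,user):
  [0] read 0x37 idx=10: raw=0x46007 flags P=1 W=1 U=1 S=0
  [1] read 0x46 idx=24: raw=0x47007 flags P=1 W=1 U=1 S=0
  [2] read 0x47 idx=30: raw=0x49007 flags P=1 W=1 U=1 S=0
  [3] read 0x49 idx=3: raw=0x4C005 flags P=1 W=0 U=1 S=0
  ✗ PROTECTION_VIOLATION  [4 reads]
#2 VA=0xE820260183D (w,user):
  [0] read 0x37 idx=29: raw=0x4E007 flags P=1 W=1 U=1 S=0
  [1] read 0x4E idx=8: raw=0x4F007 flags P=1 W=1 U=1 S=0
  [2] read 0x4F idx=19: raw=0x52007 flags P=1 W=1 U=1 S=0
  [3] read 0x52 idx=1: raw=0x55003 flags P=1 W=1 U=0 S=0
  ✗ PROTECTION_VIOLATION  [4 reads]

Access #1 fault: PROTECTION_VIOLATION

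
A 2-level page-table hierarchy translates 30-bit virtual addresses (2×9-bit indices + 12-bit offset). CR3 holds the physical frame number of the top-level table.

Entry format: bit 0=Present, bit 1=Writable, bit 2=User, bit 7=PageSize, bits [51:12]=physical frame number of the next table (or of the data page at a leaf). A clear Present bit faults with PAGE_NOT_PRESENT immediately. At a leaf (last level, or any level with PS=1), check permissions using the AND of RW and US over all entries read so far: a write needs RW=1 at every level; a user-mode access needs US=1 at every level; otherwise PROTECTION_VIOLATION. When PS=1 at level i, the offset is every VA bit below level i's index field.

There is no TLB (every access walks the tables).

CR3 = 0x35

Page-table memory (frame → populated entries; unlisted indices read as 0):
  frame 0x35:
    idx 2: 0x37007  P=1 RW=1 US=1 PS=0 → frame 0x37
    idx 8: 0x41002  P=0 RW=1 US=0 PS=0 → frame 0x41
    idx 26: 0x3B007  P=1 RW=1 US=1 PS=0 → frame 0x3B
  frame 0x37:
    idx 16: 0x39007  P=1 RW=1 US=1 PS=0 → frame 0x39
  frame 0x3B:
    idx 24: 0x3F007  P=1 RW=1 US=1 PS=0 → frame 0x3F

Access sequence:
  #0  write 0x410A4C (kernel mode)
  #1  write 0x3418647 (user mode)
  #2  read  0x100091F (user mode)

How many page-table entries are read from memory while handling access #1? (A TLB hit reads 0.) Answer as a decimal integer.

Per-access translation:
#0 VA=0x410A4C (w,kernel):
  lvl0: tbl 0x35, slot 2 ⇒ 0x37007 (P1/RW1/US1/PS0)
  lvl1: tbl 0x37, slot 16 ⇒ 0x39007 (P1/RW1/US1/PS0)
  ✓ 0x39A4C  — 2 lookups
#1 VA=0x3418647 (w,user):
  lvl0: tbl 0x35, slot 26 ⇒ 0x3B007 (P1/RW1/US1/PS0)
  lvl1: tbl 0x3B, slot 24 ⇒ 0x3F007 (P1/RW1/US1/PS0)
  ✓ 0x3F647  — 2 lookups
#2 VA=0x100091F (r,user):
  lvl0: tbl 0x35, slot 8 ⇒ 0x41002 (P0/RW1/US0/PS0)
  → PAGE_NOT_PRESENT  (1 entries read)

Entries read for #1: 2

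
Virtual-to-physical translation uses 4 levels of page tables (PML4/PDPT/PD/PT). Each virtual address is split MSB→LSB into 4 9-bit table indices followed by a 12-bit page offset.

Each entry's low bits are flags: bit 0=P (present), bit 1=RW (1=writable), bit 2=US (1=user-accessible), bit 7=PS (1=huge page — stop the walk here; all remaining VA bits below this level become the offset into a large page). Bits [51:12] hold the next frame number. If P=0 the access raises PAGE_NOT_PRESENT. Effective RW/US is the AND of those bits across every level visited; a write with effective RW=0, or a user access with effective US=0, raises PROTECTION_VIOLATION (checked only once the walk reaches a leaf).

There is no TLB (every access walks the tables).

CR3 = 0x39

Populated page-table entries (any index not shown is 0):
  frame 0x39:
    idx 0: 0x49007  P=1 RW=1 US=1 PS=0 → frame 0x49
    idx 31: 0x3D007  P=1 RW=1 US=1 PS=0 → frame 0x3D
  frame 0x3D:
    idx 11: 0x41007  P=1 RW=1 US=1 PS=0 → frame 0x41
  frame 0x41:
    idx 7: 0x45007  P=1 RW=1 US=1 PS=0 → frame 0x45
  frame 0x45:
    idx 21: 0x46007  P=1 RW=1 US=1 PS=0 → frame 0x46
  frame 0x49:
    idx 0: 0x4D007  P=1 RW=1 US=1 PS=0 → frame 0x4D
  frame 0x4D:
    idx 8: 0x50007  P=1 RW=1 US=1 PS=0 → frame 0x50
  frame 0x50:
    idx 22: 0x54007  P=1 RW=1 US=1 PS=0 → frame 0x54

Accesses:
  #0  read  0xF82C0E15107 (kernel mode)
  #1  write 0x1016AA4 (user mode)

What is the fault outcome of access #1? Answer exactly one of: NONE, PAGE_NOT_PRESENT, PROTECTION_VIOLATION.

Walk each access:
#0 VA=0xF82C0E15107 (r,kernel):
  [0] read 0x39 idx=31: raw=0x3D007 flags P=1 W=1 U=1 S=0
  [1] read 0x3D idx=11: raw=0x41007 flags P=1 W=1 U=1 S=0
  [2] read 0x41 idx=7: raw=0x45007 flags P=1 W=1 U=1 S=0
  [3] read 0x45 idx=21: raw=0x46007 flags P=1 W=1 U=1 S=0
  ✓ 0x46107  — 4 lookups
#1 VA=0x1016AA4 (w,user):
  [0] read 0x39 idx=0: raw=0x49007 flags P=1 W=1 U=1 S=0
  [1] read 0x49 idx=0: raw=0x4D007 flags P=1 W=1 U=1 S=0
  [2] read 0x4D idx=8: raw=0x50007 flags P=1 W=1 U=1 S=0
  [3] read 0x50 idx=22: raw=0x54007 flags P=1 W=1 U=1 S=0
  ✓ 0x54AA4  — 4 lookups

Access #1 fault: NONE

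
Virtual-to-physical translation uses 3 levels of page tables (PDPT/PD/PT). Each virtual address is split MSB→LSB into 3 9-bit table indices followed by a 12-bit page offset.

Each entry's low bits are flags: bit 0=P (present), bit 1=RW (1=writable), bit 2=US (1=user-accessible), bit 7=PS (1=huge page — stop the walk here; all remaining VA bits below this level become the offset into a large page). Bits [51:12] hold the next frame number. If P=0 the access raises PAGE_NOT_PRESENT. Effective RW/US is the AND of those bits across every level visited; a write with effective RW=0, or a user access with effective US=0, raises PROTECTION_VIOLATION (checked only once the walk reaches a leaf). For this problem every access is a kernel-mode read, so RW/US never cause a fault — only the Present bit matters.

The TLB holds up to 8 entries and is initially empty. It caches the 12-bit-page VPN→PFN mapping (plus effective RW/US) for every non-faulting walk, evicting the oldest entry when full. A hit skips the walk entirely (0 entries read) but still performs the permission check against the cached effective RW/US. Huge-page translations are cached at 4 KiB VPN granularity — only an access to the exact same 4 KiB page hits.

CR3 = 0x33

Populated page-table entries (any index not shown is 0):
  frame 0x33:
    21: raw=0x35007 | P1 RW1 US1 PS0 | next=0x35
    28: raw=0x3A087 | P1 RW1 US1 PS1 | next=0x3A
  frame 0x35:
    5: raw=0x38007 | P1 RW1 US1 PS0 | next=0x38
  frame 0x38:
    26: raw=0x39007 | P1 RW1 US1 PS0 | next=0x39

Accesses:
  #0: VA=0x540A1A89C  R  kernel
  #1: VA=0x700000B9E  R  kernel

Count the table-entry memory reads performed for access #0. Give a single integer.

Walk each access:
#0 VA=0x540A1A89C (r,kernel):
  L0 @0x33[21] → 0x35007  P=1,RW=1,US=1,PS=0
  L1 @0x35[5] → 0x38007  P=1,RW=1,US=1,PS=0
  L2 @0x38[26] → 0x39007  P=1,RW=1,US=1,PS=0
  ✓ 0x3989C  — 3 lookups
#1 VA=0x700000B9E (r,kernel):
  L0 @0x33[28] → 0x3A087  P=1,RW=1,US=1,PS=1
  ✓ 0x3AB9E (huge @L0)  — 1 lookups

Entries read for #0: 3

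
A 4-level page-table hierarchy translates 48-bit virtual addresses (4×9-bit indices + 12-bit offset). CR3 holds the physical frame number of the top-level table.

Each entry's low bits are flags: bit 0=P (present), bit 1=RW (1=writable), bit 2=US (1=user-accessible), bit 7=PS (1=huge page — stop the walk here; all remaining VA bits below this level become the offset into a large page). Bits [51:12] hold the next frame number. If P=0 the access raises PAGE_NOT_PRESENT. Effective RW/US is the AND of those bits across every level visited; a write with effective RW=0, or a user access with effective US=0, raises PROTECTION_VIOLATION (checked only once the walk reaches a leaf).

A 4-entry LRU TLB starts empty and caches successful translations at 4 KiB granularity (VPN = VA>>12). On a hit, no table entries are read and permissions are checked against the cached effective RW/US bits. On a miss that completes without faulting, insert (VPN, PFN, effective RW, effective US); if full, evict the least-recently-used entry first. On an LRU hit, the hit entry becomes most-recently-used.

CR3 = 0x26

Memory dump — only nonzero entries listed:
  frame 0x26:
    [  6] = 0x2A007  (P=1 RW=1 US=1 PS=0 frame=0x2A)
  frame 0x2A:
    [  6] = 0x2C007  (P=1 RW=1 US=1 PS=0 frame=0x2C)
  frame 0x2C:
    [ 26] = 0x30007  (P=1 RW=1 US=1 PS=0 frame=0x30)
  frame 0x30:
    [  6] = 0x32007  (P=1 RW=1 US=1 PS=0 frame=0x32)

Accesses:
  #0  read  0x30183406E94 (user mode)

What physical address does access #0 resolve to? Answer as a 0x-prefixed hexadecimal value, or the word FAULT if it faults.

Trace:
#0 VA=0x30183406E94 (r,user):
  L0 @0x26[6] → 0x2A007  P=1,RW=1,US=1,PS=0
  L1 @0x2A[6] → 0x2C007  P=1,RW=1,US=1,PS=0
  L2 @0x2C[26] → 0x30007  P=1,RW=1,US=1,PS=0
  L3 @0x30[6] → 0x32007  P=1,RW=1,US=1,PS=0
  ✓ 0x32E94  — 4 lookups

Access #0 PA: 0x32E94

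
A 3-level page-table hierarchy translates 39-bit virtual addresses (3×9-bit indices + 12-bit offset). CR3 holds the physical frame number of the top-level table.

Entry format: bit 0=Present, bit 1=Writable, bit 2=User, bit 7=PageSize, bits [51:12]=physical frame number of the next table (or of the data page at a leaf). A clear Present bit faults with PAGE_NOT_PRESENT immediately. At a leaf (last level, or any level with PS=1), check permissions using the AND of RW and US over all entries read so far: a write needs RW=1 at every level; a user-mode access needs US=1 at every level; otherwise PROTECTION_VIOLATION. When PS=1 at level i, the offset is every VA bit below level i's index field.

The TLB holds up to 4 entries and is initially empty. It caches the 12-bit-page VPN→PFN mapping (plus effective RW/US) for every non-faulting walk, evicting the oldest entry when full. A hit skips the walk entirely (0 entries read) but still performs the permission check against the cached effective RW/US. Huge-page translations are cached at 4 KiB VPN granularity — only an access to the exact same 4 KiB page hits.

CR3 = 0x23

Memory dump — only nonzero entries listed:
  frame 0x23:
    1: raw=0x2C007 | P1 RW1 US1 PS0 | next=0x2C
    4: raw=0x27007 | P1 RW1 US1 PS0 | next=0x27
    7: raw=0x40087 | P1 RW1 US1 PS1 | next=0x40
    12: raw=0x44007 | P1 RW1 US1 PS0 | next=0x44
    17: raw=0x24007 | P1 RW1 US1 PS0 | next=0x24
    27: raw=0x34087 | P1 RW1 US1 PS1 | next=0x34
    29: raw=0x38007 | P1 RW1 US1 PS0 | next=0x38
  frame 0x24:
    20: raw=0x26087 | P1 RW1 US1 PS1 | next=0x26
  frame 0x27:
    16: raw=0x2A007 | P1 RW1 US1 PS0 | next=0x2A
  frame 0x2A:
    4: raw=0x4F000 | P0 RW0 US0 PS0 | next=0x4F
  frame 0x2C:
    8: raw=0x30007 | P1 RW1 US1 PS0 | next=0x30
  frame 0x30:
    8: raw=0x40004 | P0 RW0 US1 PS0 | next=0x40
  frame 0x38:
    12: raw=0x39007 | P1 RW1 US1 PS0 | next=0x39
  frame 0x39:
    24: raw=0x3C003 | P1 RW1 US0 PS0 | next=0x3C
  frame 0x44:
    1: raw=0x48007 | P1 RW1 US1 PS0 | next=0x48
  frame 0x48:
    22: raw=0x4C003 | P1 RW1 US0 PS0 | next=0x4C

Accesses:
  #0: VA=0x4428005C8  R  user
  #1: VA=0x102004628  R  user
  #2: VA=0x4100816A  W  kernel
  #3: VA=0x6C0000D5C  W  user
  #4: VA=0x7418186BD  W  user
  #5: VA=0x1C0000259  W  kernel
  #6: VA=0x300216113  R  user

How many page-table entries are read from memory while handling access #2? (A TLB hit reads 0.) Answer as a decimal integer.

Per-access translation:
#0 VA=0x4428005C8 (r,user):
  L0: frame=0x23 idx=17 entry=0x24007 [P=1 RW=1 US=1 PS=0]
  L1: frame=0x24 idx=20 entry=0x26087 [P=1 RW=1 US=1 PS=1]
  ⇒ phys 0x265C8 (huge @L1)  [2 reads]
#1 VA=0x102004628 (r,user):
  L0: frame=0x23 idx=4 entry=0x27007 [P=1 RW=1 US=1 PS=0]
  L1: frame=0x27 idx=16 entry=0x2A007 [P=1 RW=1 US=1 PS=0]
  L2: frame=0x2A idx=4 entry=0x4F000 [P=0 RW=0 US=0 PS=0]
  ⇒ fault: PAGE_NOT_PRESENT  — 3 lookups
#2 VA=0x4100816A (w,kernel):
  L0: frame=0x23 idx=1 entry=0x2C007 [P=1 RW=1 US=1 PS=0]
  L1: frame=0x2C idx=8 entry=0x30007 [P=1 RW=1 US=1 PS=0]
  L2: frame=0x30 idx=8 entry=0x40004 [P=0 RW=0 US=1 PS=0]
  ⇒ fault: PAGE_NOT_PRESENT  — 3 lookups
#3 VA=0x6C0000D5C (w,user):
  L0: frame=0x23 idx=27 entry=0x34087 [P=1 RW=1 US=1 PS=1]
  ⇒ phys 0x34D5C (huge @L0)  [1 reads]
#4 VA=0x7418186BD (w,user):
  L0: frame=0x23 idx=29 entry=0x38007 [P=1 RW=1 US=1 PS=0]
  L1: frame=0x38 idx=12 entry=0x39007 [P=1 RW=1 US=1 PS=0]
  L2: frame=0x39 idx=24 entry=0x3C003 [P=1 RW=1 US=0 PS=0]
  ⇒ fault: PROTECTION_VIOLATION  — 3 lookups
#5 VA=0x1C0000259 (w,kernel):
  L0: frame=0x23 idx=7 entry=0x40087 [P=1 RW=1 US=1 PS=1]
  ⇒ phys 0x40259 (huge @L0)  [1 reads]
#6 VA=0x300216113 (r,user):
  L0: frame=0x23 idx=12 entry=0x44007 [P=1 RW=1 US=1 PS=0]
  L1: frame=0x44 idx=1 entry=0x48007 [P=1 RW=1 US=1 PS=0]
  L2: frame=0x48 idx=22 entry=0x4C003 [P=1 RW=1 US=0 PS=0]
  ⇒ fault: PROTECTION_VIOLATION  — 3 lookups

Entries read for #2: 3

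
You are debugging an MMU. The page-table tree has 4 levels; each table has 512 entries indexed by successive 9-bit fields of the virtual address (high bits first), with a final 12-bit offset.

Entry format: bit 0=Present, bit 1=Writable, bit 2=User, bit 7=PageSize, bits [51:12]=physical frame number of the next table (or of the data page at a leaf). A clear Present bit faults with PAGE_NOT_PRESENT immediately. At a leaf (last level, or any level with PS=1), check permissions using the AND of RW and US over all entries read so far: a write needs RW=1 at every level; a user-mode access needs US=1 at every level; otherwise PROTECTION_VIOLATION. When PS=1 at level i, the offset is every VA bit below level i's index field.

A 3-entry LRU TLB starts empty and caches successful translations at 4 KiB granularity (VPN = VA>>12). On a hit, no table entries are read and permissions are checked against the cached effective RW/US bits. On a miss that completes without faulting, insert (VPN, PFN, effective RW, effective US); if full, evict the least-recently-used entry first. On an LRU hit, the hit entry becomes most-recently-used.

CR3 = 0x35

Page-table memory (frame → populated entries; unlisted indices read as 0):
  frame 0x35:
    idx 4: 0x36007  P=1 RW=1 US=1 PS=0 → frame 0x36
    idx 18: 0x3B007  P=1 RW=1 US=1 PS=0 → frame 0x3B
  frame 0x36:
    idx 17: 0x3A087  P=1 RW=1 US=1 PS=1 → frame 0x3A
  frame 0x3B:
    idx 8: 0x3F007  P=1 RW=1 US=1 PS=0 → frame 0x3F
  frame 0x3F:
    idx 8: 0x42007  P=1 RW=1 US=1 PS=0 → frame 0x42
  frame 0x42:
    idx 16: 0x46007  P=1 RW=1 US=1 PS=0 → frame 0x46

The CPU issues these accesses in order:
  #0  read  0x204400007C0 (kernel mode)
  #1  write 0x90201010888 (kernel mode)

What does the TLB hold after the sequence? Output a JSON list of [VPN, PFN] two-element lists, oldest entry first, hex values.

Walk each access:
#0 VA=0x204400007C0 (r,kernel):
  lvl0: tbl 0x35, slot 4 ⇒ 0x36007 (P1/RW1/US1/PS0)
  lvl1: tbl 0x36, slot 17 ⇒ 0x3A087 (P1/RW1/US1/PS1)
  ✓ 0x3A7C0 (huge @L1)  — 2 lookups
#1 VA=0x90201010888 (w,kernel):
  lvl0: tbl 0x35, slot 18 ⇒ 0x3B007 (P1/RW1/US1/PS0)
  lvl1: tbl 0x3B, slot 8 ⇒ 0x3F007 (P1/RW1/US1/PS0)
  lvl2: tbl 0x3F, slot 8 ⇒ 0x42007 (P1/RW1/US1/PS0)
  lvl3: tbl 0x42, slot 16 ⇒ 0x46007 (P1/RW1/US1/PS0)
  ✓ 0x46888  — 4 lookups

TLB: [["0x20440000", "0x3A"], ["0x90201010", "0x46"]]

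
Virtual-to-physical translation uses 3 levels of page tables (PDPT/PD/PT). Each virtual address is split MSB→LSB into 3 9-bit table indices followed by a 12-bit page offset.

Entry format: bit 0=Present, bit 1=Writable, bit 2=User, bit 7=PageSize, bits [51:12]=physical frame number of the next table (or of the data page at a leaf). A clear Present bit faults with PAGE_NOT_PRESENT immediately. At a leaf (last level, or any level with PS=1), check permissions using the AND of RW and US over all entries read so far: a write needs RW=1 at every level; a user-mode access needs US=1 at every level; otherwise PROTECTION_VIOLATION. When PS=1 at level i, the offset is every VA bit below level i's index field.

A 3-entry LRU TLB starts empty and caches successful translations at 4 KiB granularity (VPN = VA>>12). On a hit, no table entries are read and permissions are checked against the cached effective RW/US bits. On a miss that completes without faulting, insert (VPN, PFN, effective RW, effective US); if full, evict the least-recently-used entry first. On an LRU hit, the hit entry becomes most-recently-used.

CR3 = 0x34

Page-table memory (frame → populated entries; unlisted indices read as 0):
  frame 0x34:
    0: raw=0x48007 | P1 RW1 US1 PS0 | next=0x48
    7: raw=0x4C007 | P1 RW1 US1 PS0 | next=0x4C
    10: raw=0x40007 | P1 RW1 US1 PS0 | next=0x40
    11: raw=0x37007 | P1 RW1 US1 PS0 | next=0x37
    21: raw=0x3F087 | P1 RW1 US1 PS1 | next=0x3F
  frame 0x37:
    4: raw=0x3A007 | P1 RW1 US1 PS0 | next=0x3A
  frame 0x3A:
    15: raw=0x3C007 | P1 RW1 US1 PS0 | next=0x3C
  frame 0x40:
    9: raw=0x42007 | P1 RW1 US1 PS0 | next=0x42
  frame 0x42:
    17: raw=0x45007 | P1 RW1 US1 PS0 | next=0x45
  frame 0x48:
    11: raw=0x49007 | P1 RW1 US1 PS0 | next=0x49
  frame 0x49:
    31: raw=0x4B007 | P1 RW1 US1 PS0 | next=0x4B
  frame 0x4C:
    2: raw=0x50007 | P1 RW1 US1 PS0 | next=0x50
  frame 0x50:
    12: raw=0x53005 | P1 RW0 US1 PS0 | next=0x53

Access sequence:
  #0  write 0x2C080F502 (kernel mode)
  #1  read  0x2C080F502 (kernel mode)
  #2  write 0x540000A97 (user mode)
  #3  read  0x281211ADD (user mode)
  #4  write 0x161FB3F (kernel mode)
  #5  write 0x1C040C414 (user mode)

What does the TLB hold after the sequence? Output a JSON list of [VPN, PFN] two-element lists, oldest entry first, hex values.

Trace:
#0 VA=0x2C080F502 (w,kernel):
  L0 @0x34[11] → 0x37007  P=1,RW=1,US=1,PS=0
  L1 @0x37[4] → 0x3A007  P=1,RW=1,US=1,PS=0
  L2 @0x3A[15] → 0x3C007  P=1,RW=1,US=1,PS=0
  ✓ 0x3C502  — 3 lookups
#1 VA=0x2C080F502 (r,kernel):
  TLB hit vpn=0x2C080F → PA=0x3C502
#2 VA=0x540000A97 (w,user):
  L0 @0x34[21] → 0x3F087  P=1,RW=1,US=1,PS=1
  ✓ 0x3FA97 (huge @L0)  — 1 lookups
#3 VA=0x281211ADD (r,user):
  L0 @0x34[10] → 0x40007  P=1,RW=1,US=1,PS=0
  L1 @0x40[9] → 0x42007  P=1,RW=1,US=1,PS=0
  L2 @0x42[17] → 0x45007  P=1,RW=1,US=1,PS=0
  ✓ 0x45ADD  — 3 lookups
#4 VA=0x161FB3F (w,kernel):
  L0 @0x34[0] → 0x48007  P=1,RW=1,US=1,PS=0
  L1 @0x48[11] → 0x49007  P=1,RW=1,US=1,PS=0
  L2 @0x49[31] → 0x4B007  P=1,RW=1,US=1,PS=0
  ✓ 0x4BB3F  — 3 lookups
#5 VA=0x1C040C414 (w,user):
  L0 @0x34[7] → 0x4C007  P=1,RW=1,US=1,PS=0
  L1 @0x4C[2] → 0x50007  P=1,RW=1,US=1,PS=0
  L2 @0x50[12] → 0x53005  P=1,RW=0,US=1,PS=0
  → PROTECTION_VIOLATION  (3 entries read)

TLB: [["0x540000", "0x3F"], ["0x281211", "0x45"], ["0x161F", "0x4B"]]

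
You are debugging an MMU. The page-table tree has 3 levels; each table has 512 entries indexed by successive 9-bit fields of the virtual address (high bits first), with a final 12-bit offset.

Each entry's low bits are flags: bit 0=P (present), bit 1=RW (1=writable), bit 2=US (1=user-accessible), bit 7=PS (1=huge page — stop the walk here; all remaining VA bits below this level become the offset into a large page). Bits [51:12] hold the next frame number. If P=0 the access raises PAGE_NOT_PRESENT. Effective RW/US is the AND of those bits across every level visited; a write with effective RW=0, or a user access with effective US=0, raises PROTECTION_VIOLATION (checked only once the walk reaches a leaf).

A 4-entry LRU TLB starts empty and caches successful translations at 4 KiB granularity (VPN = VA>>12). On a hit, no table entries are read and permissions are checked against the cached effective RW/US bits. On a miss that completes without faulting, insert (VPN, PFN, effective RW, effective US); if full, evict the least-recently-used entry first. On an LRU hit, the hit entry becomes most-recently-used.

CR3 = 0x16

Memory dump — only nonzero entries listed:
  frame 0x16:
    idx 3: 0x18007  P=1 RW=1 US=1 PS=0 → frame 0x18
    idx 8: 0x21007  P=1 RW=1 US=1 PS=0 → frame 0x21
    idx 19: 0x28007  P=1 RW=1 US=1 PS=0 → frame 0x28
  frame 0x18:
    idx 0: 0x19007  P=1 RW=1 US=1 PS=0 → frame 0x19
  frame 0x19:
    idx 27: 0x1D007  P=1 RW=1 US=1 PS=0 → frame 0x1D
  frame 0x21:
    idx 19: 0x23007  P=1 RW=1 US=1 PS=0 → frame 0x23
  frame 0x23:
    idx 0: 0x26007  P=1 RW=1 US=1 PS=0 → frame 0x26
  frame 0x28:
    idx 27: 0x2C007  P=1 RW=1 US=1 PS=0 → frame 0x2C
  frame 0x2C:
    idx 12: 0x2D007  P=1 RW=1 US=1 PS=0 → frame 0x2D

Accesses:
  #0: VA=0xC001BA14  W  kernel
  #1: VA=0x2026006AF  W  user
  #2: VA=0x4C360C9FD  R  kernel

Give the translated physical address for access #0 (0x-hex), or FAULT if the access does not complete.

Per-access translation:
#0 VA=0xC001BA14 (w,kernel):
  lvl0: tbl 0x16, slot 3 ⇒ 0x18007 (P1/RW1/US1/PS0)
  lvl1: tbl 0x18, slot 0 ⇒ 0x19007 (P1/RW1/US1/PS0)
  lvl2: tbl 0x19, slot 27 ⇒ 0x1D007 (P1/RW1/US1/PS0)
  ✓ 0x1DA14  — 3 lookups
#1 VA=0x2026006AF (w,user):
  lvl0: tbl 0x16, slot 8 ⇒ 0x21007 (P1/RW1/US1/PS0)
  lvl1: tbl 0x21, slot 19 ⇒ 0x23007 (P1/RW1/US1/PS0)
  lvl2: tbl 0x23, slot 0 ⇒ 0x26007 (P1/RW1/US1/PS0)
  ✓ 0x266AF  — 3 lookups
#2 VA=0x4C360C9FD (r,kernel):
  lvl0: tbl 0x16, slot 19 ⇒ 0x28007 (P1/RW1/US1/PS0)
  lvl1: tbl 0x28, slot 27 ⇒ 0x2C007 (P1/RW1/US1/PS0)
  lvl2: tbl 0x2C, slot 12 ⇒ 0x2D007 (P1/RW1/US1/PS0)
  ✓ 0x2D9FD  — 3 lookups

Access #0 PA: 0x1DA14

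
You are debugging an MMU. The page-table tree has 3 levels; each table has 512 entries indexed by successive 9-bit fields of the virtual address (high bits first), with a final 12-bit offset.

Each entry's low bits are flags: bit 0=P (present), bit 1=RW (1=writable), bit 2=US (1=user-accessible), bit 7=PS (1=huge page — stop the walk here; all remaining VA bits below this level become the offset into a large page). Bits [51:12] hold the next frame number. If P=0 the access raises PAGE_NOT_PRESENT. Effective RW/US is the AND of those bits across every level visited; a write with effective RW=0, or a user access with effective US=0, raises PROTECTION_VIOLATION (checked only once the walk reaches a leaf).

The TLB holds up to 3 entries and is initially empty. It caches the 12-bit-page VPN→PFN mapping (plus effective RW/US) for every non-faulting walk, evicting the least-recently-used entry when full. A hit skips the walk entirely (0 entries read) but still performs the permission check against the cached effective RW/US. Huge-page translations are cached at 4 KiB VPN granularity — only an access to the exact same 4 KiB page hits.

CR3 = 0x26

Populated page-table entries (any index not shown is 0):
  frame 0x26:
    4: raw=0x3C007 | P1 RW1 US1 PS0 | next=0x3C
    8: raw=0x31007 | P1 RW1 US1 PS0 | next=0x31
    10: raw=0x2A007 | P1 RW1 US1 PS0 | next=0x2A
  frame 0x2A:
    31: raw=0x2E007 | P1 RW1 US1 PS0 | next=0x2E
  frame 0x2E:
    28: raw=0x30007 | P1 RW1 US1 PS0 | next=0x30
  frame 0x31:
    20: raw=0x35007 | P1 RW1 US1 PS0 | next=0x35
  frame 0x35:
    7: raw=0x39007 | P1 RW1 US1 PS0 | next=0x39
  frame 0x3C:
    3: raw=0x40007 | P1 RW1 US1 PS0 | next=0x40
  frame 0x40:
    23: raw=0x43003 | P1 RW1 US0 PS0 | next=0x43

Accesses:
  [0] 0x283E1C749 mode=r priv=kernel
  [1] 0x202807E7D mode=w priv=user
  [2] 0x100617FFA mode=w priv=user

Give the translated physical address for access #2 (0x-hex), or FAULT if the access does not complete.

Trace:
#0 VA=0x283E1C749 (r,kernel):
  lvl0: tbl 0x26, slot 10 ⇒ 0x2A007 (P1/RW1/US1/PS0)
  lvl1: tbl 0x2A, slot 31 ⇒ 0x2E007 (P1/RW1/US1/PS0)
  lvl2: tbl 0x2E, slot 28 ⇒ 0x30007 (P1/RW1/US1/PS0)
  ✓ 0x30749  — 3 lookups
#1 VA=0x202807E7D (w,user):
  lvl0: tbl 0x26, slot 8 ⇒ 0x31007 (P1/RW1/US1/PS0)
  lvl1: tbl 0x31, slot 20 ⇒ 0x35007 (P1/RW1/US1/PS0)
  lvl2: tbl 0x35, slot 7 ⇒ 0x39007 (P1/RW1/US1/PS0)
  ✓ 0x39E7D  — 3 lookups
#2 VA=0x100617FFA (w,user):
  lvl0: tbl 0x26, slot 4 ⇒ 0x3C007 (P1/RW1/US1/PS0)
  lvl1: tbl 0x3C, slot 3 ⇒ 0x40007 (P1/RW1/US1/PS0)
  lvl2: tbl 0x40, slot 23 ⇒ 0x43003 (P1/RW1/US0/PS0)
  → PROTECTION_VIOLATION  (3 entries read)

Access #2 PA: FAULT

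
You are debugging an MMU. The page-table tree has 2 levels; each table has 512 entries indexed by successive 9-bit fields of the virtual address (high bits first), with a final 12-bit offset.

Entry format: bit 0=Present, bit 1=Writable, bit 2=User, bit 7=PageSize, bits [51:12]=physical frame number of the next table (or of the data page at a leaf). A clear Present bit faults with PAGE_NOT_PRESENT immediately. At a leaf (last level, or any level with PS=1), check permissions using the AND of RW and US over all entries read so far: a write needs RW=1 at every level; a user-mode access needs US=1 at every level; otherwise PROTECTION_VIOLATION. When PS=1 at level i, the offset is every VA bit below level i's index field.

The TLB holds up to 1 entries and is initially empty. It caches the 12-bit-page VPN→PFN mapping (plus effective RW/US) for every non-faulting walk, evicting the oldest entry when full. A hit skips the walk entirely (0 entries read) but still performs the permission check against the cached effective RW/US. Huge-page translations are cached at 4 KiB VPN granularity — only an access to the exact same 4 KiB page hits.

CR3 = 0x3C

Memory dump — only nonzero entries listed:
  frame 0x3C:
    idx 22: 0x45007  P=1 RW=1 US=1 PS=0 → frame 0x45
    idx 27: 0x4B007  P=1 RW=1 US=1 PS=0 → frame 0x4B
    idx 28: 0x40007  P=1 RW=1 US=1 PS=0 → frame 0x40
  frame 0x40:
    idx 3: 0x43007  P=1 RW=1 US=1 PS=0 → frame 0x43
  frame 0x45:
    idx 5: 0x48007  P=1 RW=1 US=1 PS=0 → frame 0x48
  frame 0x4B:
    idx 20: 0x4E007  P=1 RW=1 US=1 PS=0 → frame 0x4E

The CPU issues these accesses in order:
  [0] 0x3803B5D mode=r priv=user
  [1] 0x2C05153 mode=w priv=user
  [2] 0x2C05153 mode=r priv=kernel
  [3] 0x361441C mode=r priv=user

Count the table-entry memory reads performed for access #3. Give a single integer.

Walk each access:
#0 VA=0x3803B5D (r,user):
  [0] read 0x3C idx=28: raw=0x40007 flags P=1 W=1 U=1 S=0
  [1] read 0x40 idx=3: raw=0x43007 flags P=1 W=1 U=1 S=0
  → PA=0x43B5D  (2 entries read)
#1 VA=0x2C05153 (w,user):
  [0] read 0x3C idx=22: raw=0x45007 flags P=1 W=1 U=1 S=0
  [1] read 0x45 idx=5: raw=0x48007 flags P=1 W=1 U=1 S=0
  → PA=0x48153  (2 entries read)
#2 VA=0x2C05153 (r,kernel):
  TLB hit vpn=0x2C05 → PA=0x48153
#3 VA=0x361441C (r,user):
  [0] read 0x3C idx=27: raw=0x4B007 flags P=1 W=1 U=1 S=0
  [1] read 0x4B idx=20: raw=0x4E007 flags P=1 W=1 U=1 S=0
  → PA=0x4E41C  (2 entries read)

Entries read for #3: 2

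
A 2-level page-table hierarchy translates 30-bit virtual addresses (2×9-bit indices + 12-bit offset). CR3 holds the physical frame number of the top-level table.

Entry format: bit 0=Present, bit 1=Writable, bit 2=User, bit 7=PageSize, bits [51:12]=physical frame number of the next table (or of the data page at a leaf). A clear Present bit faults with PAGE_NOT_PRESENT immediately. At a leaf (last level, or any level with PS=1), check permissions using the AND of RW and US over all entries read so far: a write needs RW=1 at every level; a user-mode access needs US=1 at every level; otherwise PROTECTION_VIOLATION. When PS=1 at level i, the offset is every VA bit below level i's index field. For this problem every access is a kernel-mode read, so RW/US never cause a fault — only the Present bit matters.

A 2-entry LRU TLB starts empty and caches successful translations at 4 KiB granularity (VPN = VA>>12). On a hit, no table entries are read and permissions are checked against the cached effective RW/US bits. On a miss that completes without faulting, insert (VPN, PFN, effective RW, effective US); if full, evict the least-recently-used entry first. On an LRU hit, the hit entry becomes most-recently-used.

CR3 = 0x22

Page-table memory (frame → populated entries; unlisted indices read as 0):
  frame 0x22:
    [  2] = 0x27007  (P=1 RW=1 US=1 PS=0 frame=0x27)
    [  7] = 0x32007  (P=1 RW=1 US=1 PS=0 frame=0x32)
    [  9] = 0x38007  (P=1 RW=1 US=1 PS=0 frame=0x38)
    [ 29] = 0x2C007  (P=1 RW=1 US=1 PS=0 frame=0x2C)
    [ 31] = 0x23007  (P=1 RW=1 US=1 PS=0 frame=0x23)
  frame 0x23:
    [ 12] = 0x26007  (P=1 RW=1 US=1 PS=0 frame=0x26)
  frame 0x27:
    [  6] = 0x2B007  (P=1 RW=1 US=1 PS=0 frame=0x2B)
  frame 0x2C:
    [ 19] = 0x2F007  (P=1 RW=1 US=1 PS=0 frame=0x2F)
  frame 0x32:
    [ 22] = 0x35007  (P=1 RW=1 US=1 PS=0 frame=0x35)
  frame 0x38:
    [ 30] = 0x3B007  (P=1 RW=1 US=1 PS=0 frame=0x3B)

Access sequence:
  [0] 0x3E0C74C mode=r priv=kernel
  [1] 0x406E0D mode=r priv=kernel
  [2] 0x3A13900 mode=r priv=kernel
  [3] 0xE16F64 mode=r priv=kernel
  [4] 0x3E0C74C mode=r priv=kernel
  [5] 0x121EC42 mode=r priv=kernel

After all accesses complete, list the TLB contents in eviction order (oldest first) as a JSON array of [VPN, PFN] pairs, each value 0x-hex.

Trace:
#0 VA=0x3E0C74C (r,kernel):
  lvl0: tbl 0x22, slot 31 ⇒ 0x23007 (P1/RW1/US1/PS0)
  lvl1: tbl 0x23, slot 12 ⇒ 0x26007 (P1/RW1/US1/PS0)
  ✓ 0x2674C  — 2 lookups
#1 VA=0x406E0D (r,kernel):
  lvl0: tbl 0x22, slot 2 ⇒ 0x27007 (P1/RW1/US1/PS0)
  lvl1: tbl 0x27, slot 6 ⇒ 0x2B007 (P1/RW1/US1/PS0)
  ✓ 0x2BE0D  — 2 lookups
#2 VA=0x3A13900 (r,kernel):
  lvl0: tbl 0x22, slot 29 ⇒ 0x2C007 (P1/RW1/US1/PS0)
  lvl1: tbl 0x2C, slot 19 ⇒ 0x2F007 (P1/RW1/US1/PS0)
  ✓ 0x2F900  — 2 lookups
#3 VA=0xE16F64 (r,kernel):
  lvl0: tbl 0x22, slot 7 ⇒ 0x32007 (P1/RW1/US1/PS0)
  lvl1: tbl 0x32, slot 22 ⇒ 0x35007 (P1/RW1/US1/PS0)
  ✓ 0x35F64  — 2 lookups
#4 VA=0x3E0C74C (r,kernel):
  lvl0: tbl 0x22, slot 31 ⇒ 0x23007 (P1/RW1/US1/PS0)
  lvl1: tbl 0x23, slot 12 ⇒ 0x26007 (P1/RW1/US1/PS0)
  ✓ 0x2674C  — 2 lookups
#5 VA=0x121EC42 (r,kernel):
  lvl0: tbl 0x22, slot 9 ⇒ 0x38007 (P1/RW1/US1/PS0)
  lvl1: tbl 0x38, slot 30 ⇒ 0x3B007 (P1/RW1/US1/PS0)
  ✓ 0x3BC42  — 2 lookups

TLB: [["0x3E0C", "0x26"], ["0x121E", "0x3B"]]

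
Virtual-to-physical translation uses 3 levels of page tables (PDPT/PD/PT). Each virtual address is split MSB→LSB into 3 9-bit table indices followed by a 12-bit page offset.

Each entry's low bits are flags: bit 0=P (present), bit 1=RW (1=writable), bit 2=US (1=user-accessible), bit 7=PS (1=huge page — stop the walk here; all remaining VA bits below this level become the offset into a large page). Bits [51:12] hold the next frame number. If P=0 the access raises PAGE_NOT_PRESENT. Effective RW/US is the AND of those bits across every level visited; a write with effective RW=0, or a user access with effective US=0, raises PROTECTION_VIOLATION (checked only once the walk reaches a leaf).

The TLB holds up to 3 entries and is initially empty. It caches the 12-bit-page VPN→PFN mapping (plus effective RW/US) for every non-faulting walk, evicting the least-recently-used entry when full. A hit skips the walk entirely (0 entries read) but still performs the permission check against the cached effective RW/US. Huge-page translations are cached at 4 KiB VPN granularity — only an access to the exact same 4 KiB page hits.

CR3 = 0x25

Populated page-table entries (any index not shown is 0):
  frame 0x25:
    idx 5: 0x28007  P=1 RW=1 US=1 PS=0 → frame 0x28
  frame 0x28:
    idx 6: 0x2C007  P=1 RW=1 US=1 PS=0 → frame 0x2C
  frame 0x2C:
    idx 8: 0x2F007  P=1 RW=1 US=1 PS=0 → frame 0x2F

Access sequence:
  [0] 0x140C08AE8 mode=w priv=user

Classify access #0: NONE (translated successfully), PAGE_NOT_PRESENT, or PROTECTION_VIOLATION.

Per-access translation:
#0 VA=0x140C08AE8 (w,user):
  L0: frame=0x25 idx=5 entry=0x28007 [P=1 RW=1 US=1 PS=0]
  L1: frame=0x28 idx=6 entry=0x2C007 [P=1 RW=1 US=1 PS=0]
  L2: frame=0x2C idx=8 entry=0x2F007 [P=1 RW=1 US=1 PS=0]
  ✓ 0x2FAE8  — 3 lookups

Access #0 fault: NONE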